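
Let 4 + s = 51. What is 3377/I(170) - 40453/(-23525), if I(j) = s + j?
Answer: 88222226/5104925 ≈ 17.282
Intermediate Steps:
s = 47 (s = -4 + 51 = 47)
I(j) = 47 + j
3377/I(170) - 40453/(-23525) = 3377/(47 + 170) - 40453/(-23525) = 3377/217 - 40453*(-1/23525) = 3377*(1/217) + 40453/23525 = 3377/217 + 40453/23525 = 88222226/5104925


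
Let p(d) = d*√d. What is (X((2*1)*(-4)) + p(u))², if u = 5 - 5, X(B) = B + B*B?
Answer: 3136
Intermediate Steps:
X(B) = B + B²
u = 0
p(d) = d^(3/2)
(X((2*1)*(-4)) + p(u))² = (((2*1)*(-4))*(1 + (2*1)*(-4)) + 0^(3/2))² = ((2*(-4))*(1 + 2*(-4)) + 0)² = (-8*(1 - 8) + 0)² = (-8*(-7) + 0)² = (56 + 0)² = 56² = 3136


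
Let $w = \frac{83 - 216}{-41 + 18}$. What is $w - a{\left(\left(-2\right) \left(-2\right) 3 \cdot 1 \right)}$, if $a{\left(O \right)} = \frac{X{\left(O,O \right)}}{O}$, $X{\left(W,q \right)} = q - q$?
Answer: $\frac{133}{23} \approx 5.7826$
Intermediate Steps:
$X{\left(W,q \right)} = 0$
$a{\left(O \right)} = 0$ ($a{\left(O \right)} = \frac{0}{O} = 0$)
$w = \frac{133}{23}$ ($w = - \frac{133}{-23} = \left(-133\right) \left(- \frac{1}{23}\right) = \frac{133}{23} \approx 5.7826$)
$w - a{\left(\left(-2\right) \left(-2\right) 3 \cdot 1 \right)} = \frac{133}{23} - 0 = \frac{133}{23} + 0 = \frac{133}{23}$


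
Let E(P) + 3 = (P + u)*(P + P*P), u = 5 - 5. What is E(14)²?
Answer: 8625969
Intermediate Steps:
u = 0
E(P) = -3 + P*(P + P²) (E(P) = -3 + (P + 0)*(P + P*P) = -3 + P*(P + P²))
E(14)² = (-3 + 14² + 14³)² = (-3 + 196 + 2744)² = 2937² = 8625969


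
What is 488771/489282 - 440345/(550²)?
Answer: -6759965479/14800780500 ≈ -0.45673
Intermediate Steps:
488771/489282 - 440345/(550²) = 488771*(1/489282) - 440345/302500 = 488771/489282 - 440345*1/302500 = 488771/489282 - 88069/60500 = -6759965479/14800780500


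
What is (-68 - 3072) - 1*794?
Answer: -3934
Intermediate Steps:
(-68 - 3072) - 1*794 = -3140 - 794 = -3934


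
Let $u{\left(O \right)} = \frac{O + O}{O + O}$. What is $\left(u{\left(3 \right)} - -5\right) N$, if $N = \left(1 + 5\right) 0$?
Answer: $0$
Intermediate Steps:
$N = 0$ ($N = 6 \cdot 0 = 0$)
$u{\left(O \right)} = 1$ ($u{\left(O \right)} = \frac{2 O}{2 O} = 2 O \frac{1}{2 O} = 1$)
$\left(u{\left(3 \right)} - -5\right) N = \left(1 - -5\right) 0 = \left(1 + \left(-14 + 19\right)\right) 0 = \left(1 + 5\right) 0 = 6 \cdot 0 = 0$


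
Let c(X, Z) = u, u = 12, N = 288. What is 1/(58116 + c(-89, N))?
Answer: 1/58128 ≈ 1.7203e-5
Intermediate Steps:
c(X, Z) = 12
1/(58116 + c(-89, N)) = 1/(58116 + 12) = 1/58128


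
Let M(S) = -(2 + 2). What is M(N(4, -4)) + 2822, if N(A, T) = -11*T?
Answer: 2818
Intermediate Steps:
M(S) = -4 (M(S) = -1*4 = -4)
M(N(4, -4)) + 2822 = -4 + 2822 = 2818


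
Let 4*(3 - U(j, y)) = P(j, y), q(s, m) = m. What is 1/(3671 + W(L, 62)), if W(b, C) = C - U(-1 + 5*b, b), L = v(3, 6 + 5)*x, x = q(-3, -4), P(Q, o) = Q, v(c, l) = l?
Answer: 4/14699 ≈ 0.00027213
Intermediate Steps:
U(j, y) = 3 - j/4
x = -4
L = -44 (L = (6 + 5)*(-4) = 11*(-4) = -44)
W(b, C) = -13/4 + C + 5*b/4 (W(b, C) = C - (3 - (-1 + 5*b)/4) = C - (3 + (¼ - 5*b/4)) = C - (13/4 - 5*b/4) = C + (-13/4 + 5*b/4) = -13/4 + C + 5*b/4)
1/(3671 + W(L, 62)) = 1/(3671 + (-13/4 + 62 + (5/4)*(-44))) = 1/(3671 + (-13/4 + 62 - 55)) = 1/(3671 + 15/4) = 1/(14699/4) = 4/14699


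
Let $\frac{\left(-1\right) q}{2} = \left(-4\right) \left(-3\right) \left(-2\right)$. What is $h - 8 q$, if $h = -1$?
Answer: $-385$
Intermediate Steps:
$q = 48$ ($q = - 2 \left(-4\right) \left(-3\right) \left(-2\right) = - 2 \cdot 12 \left(-2\right) = \left(-2\right) \left(-24\right) = 48$)
$h - 8 q = -1 - 384 = -385$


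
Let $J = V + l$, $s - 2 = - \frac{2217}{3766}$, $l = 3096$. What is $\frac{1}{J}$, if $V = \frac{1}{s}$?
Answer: $\frac{5315}{16459006} \approx 0.00032292$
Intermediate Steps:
$s = \frac{5315}{3766}$ ($s = 2 - \frac{2217}{3766} = \frac{5315}{3766} \approx 1.4113$)
$V = \frac{3766}{5315}$ ($V = \frac{1}{\frac{5315}{3766}} = \frac{3766}{5315} \approx 0.70856$)
$J = \frac{16459006}{5315}$ ($J = \frac{3766}{5315} + 3096 = \frac{16459006}{5315} \approx 3096.7$)
$\frac{1}{J} = \frac{1}{\frac{16459006}{5315}} = \frac{5315}{16459006}$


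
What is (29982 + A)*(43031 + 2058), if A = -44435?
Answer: -651671317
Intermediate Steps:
(29982 + A)*(43031 + 2058) = (29982 - 44435)*(43031 + 2058) = -14453*45089 = -651671317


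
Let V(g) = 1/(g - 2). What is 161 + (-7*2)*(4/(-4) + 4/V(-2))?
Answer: 399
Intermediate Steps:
V(g) = 1/(-2 + g)
161 + (-7*2)*(4/(-4) + 4/V(-2)) = 161 + (-7*2)*(4/(-4) + 4/(1/(-2 - 2))) = 161 - 14*(4*(-1/4) + 4/(1/(-4))) = 161 - 14*(-1 + 4/(-1/4)) = 161 - 14*(-1 + 4*(-4)) = 161 - 14*(-1 - 16) = 161 - 14*(-17) = 161 + 238 = 399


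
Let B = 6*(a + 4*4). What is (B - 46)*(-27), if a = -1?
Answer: -1188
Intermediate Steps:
B = 90 (B = 6*(-1 + 4*4) = 6*(-1 + 16) = 6*15 = 90)
(B - 46)*(-27) = (90 - 46)*(-27) = 44*(-27) = -1188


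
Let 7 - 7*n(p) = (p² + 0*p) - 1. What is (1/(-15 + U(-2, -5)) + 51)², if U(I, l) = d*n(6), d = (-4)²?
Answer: 16224784/6241 ≈ 2599.7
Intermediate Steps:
d = 16
n(p) = 8/7 - p²/7 (n(p) = 1 - ((p² + 0*p) - 1)/7 = 1 - ((p² + 0) - 1)/7 = 1 - (p² - 1)/7 = 1 - (-1 + p²)/7 = 1 + (⅐ - p²/7) = 8/7 - p²/7)
U(I, l) = -64 (U(I, l) = 16*(8/7 - ⅐*6²) = 16*(8/7 - ⅐*36) = 16*(8/7 - 36/7) = 16*(-4) = -64)
(1/(-15 + U(-2, -5)) + 51)² = (1/(-15 - 64) + 51)² = (1/(-79) + 51)² = (-1/79 + 51)² = (4028/79)² = 16224784/6241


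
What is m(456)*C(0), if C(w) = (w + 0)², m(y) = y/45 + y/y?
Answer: 0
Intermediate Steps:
m(y) = 1 + y/45 (m(y) = y*(1/45) + 1 = y/45 + 1 = 1 + y/45)
C(w) = w²
m(456)*C(0) = (1 + (1/45)*456)*0² = (1 + 152/15)*0 = (167/15)*0 = 0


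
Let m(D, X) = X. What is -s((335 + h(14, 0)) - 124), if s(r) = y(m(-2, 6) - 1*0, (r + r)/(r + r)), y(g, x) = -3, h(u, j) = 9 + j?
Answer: 3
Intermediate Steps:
s(r) = -3
-s((335 + h(14, 0)) - 124) = -1*(-3) = 3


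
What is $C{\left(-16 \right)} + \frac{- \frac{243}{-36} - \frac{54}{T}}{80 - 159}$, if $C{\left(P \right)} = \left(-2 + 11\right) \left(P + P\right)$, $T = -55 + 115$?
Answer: $- \frac{455157}{1580} \approx -288.07$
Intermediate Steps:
$T = 60$
$C{\left(P \right)} = 18 P$ ($C{\left(P \right)} = 9 \cdot 2 P = 18 P$)
$C{\left(-16 \right)} + \frac{- \frac{243}{-36} - \frac{54}{T}}{80 - 159} = 18 \left(-16\right) + \frac{- \frac{243}{-36} - \frac{54}{60}}{80 - 159} = -288 + \frac{\left(-243\right) \left(- \frac{1}{36}\right) - \frac{9}{10}}{-79} = -288 + \left(\frac{27}{4} - \frac{9}{10}\right) \left(- \frac{1}{79}\right) = -288 + \frac{117}{20} \left(- \frac{1}{79}\right) = -288 - \frac{117}{1580} = - \frac{455157}{1580}$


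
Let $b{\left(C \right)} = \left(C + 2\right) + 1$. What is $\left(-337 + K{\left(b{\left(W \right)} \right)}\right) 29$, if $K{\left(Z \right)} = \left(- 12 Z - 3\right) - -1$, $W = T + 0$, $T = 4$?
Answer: $-12267$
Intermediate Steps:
$W = 4$ ($W = 4 + 0 = 4$)
$b{\left(C \right)} = 3 + C$ ($b{\left(C \right)} = \left(2 + C\right) + 1 = 3 + C$)
$K{\left(Z \right)} = -2 - 12 Z$ ($K{\left(Z \right)} = \left(-3 - 12 Z\right) + 1 = -2 - 12 Z$)
$\left(-337 + K{\left(b{\left(W \right)} \right)}\right) 29 = \left(-337 - \left(2 + 12 \left(3 + 4\right)\right)\right) 29 = \left(-337 - 86\right) 29 = \left(-423\right) 29 = -12267$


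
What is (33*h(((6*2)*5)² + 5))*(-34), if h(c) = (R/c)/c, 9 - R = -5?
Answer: -2244/1856575 ≈ -0.0012087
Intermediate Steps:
R = 14 (R = 9 - 1*(-5) = 9 + 5 = 14)
h(c) = 14/c² (h(c) = (14/c)/c = 14/c²)
(33*h(((6*2)*5)² + 5))*(-34) = (33*(14/(((6*2)*5)² + 5)²))*(-34) = (33*(14/((12*5)² + 5)²))*(-34) = (33*(14/(60² + 5)²))*(-34) = (33*(14/(3600 + 5)²))*(-34) = (33*(14/3605²))*(-34) = (33*(14*(1/12996025)))*(-34) = (33*(2/1856575))*(-34) = (66/1856575)*(-34) = -2244/1856575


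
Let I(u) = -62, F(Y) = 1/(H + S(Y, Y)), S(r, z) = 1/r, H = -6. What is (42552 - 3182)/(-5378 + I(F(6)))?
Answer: -3937/544 ≈ -7.2371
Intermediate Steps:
F(Y) = 1/(-6 + 1/Y)
(42552 - 3182)/(-5378 + I(F(6))) = (42552 - 3182)/(-5378 - 62) = 39370/(-5440) = 39370*(-1/5440) = -3937/544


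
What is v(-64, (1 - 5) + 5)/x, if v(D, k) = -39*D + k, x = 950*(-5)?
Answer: -2497/4750 ≈ -0.52568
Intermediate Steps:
x = -4750
v(D, k) = k - 39*D
v(-64, (1 - 5) + 5)/x = (((1 - 5) + 5) - 39*(-64))/(-4750) = ((-4 + 5) + 2496)*(-1/4750) = (1 + 2496)*(-1/4750) = 2497*(-1/4750) = -2497/4750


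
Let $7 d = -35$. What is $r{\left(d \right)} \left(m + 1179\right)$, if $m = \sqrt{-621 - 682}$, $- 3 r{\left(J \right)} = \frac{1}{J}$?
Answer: $\frac{393}{5} + \frac{i \sqrt{1303}}{15} \approx 78.6 + 2.4065 i$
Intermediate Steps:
$d = -5$ ($d = \frac{1}{7} \left(-35\right) = -5$)
$r{\left(J \right)} = - \frac{1}{3 J}$
$m = i \sqrt{1303}$ ($m = \sqrt{-1303} = i \sqrt{1303} \approx 36.097 i$)
$r{\left(d \right)} \left(m + 1179\right) = - \frac{1}{3 \left(-5\right)} \left(i \sqrt{1303} + 1179\right) = \left(- \frac{1}{3}\right) \left(- \frac{1}{5}\right) \left(1179 + i \sqrt{1303}\right) = \frac{1179 + i \sqrt{1303}}{15} = \frac{393}{5} + \frac{i \sqrt{1303}}{15}$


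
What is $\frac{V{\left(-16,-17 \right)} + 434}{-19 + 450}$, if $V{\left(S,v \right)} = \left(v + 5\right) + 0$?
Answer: $\frac{422}{431} \approx 0.97912$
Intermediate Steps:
$V{\left(S,v \right)} = 5 + v$ ($V{\left(S,v \right)} = \left(5 + v\right) + 0 = 5 + v$)
$\frac{V{\left(-16,-17 \right)} + 434}{-19 + 450} = \frac{\left(5 - 17\right) + 434}{-19 + 450} = \frac{-12 + 434}{431} = 422 \cdot \frac{1}{431} = \frac{422}{431}$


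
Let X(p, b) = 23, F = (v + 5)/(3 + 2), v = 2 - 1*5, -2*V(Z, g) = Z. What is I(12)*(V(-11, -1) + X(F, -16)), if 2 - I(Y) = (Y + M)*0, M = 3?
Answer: 57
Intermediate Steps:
V(Z, g) = -Z/2
I(Y) = 2 (I(Y) = 2 - (Y + 3)*0 = 2 - (3 + Y)*0 = 2 - 1*0 = 2 + 0 = 2)
v = -3 (v = 2 - 5 = -3)
F = ⅖ (F = (-3 + 5)/(3 + 2) = 2/5 = 2*(⅕) = ⅖ ≈ 0.40000)
I(12)*(V(-11, -1) + X(F, -16)) = 2*(-½*(-11) + 23) = 2*(11/2 + 23) = 2*(57/2) = 57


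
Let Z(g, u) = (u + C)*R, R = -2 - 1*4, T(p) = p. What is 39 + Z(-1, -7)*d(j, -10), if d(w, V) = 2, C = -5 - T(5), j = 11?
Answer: 243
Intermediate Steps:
R = -6 (R = -2 - 4 = -6)
C = -10 (C = -5 - 1*5 = -5 - 5 = -10)
Z(g, u) = 60 - 6*u (Z(g, u) = (u - 10)*(-6) = (-10 + u)*(-6) = 60 - 6*u)
39 + Z(-1, -7)*d(j, -10) = 39 + (60 - 6*(-7))*2 = 39 + (60 + 42)*2 = 39 + 102*2 = 39 + 204 = 243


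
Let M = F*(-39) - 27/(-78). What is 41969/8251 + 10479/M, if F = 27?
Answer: -366456131/75273873 ≈ -4.8683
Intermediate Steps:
M = -27369/26 (M = 27*(-39) - 27/(-78) = -1053 - 27*(-1/78) = -1053 + 9/26 = -27369/26 ≈ -1052.7)
41969/8251 + 10479/M = 41969/8251 + 10479/(-27369/26) = 41969*(1/8251) + 10479*(-26/27369) = 41969/8251 - 90818/9123 = -366456131/75273873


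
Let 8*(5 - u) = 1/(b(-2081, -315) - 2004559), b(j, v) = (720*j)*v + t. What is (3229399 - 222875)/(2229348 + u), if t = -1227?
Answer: 11303688750010688/8381743310847535 ≈ 1.3486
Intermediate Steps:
b(j, v) = -1227 + 720*j*v (b(j, v) = (720*j)*v - 1227 = 720*j*v - 1227 = -1227 + 720*j*v)
u = 18798600559/3759720112 (u = 5 - 1/(8*((-1227 + 720*(-2081)*(-315)) - 2004559)) = 5 - 1/(8*((-1227 + 471970800) - 2004559)) = 5 - 1/(8*(471969573 - 2004559)) = 5 - ⅛/469965014 = 5 - ⅛*1/469965014 = 5 - 1/3759720112 = 18798600559/3759720112 ≈ 5.0000)
(3229399 - 222875)/(2229348 + u) = (3229399 - 222875)/(2229348 + 18798600559/3759720112) = 3006524/(8381743310847535/3759720112) = 3006524*(3759720112/8381743310847535) = 11303688750010688/8381743310847535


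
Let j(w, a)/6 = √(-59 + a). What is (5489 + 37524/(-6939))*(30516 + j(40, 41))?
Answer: 129017060428/771 + 25367098*I*√2/257 ≈ 1.6734e+8 + 1.3959e+5*I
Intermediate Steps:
j(w, a) = 6*√(-59 + a)
(5489 + 37524/(-6939))*(30516 + j(40, 41)) = (5489 + 37524/(-6939))*(30516 + 6*√(-59 + 41)) = (5489 + 37524*(-1/6939))*(30516 + 6*√(-18)) = (5489 - 12508/2313)*(30516 + 6*(3*I*√2)) = 12683549*(30516 + 18*I*√2)/2313 = 129017060428/771 + 25367098*I*√2/257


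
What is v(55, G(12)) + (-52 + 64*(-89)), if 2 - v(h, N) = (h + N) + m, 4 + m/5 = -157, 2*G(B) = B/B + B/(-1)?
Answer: -9981/2 ≈ -4990.5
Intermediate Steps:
G(B) = 1/2 - B/2 (G(B) = (B/B + B/(-1))/2 = (1 + B*(-1))/2 = (1 - B)/2 = 1/2 - B/2)
m = -805 (m = -20 + 5*(-157) = -20 - 785 = -805)
v(h, N) = 807 - N - h (v(h, N) = 2 - ((h + N) - 805) = 2 - ((N + h) - 805) = 2 - (-805 + N + h) = 2 + (805 - N - h) = 807 - N - h)
v(55, G(12)) + (-52 + 64*(-89)) = (807 - (1/2 - 1/2*12) - 1*55) + (-52 + 64*(-89)) = (807 - (1/2 - 6) - 55) + (-52 - 5696) = (807 - 1*(-11/2) - 55) - 5748 = (807 + 11/2 - 55) - 5748 = 1515/2 - 5748 = -9981/2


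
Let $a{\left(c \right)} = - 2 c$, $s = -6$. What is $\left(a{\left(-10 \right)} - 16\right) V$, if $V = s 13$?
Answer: $-312$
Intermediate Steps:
$V = -78$ ($V = \left(-6\right) 13 = -78$)
$\left(a{\left(-10 \right)} - 16\right) V = \left(\left(-2\right) \left(-10\right) - 16\right) \left(-78\right) = \left(20 - 16\right) \left(-78\right) = 4 \left(-78\right) = -312$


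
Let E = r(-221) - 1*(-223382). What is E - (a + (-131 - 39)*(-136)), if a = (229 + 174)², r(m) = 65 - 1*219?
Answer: 37699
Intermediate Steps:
r(m) = -154 (r(m) = 65 - 219 = -154)
a = 162409 (a = 403² = 162409)
E = 223228 (E = -154 - 1*(-223382) = -154 + 223382 = 223228)
E - (a + (-131 - 39)*(-136)) = 223228 - (162409 + (-131 - 39)*(-136)) = 223228 - (162409 - 170*(-136)) = 223228 - (162409 + 23120) = 223228 - 1*185529 = 223228 - 185529 = 37699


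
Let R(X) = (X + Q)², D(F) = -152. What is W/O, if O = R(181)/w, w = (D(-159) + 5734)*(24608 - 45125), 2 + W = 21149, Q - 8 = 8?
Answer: -2421879080418/38809 ≈ -6.2405e+7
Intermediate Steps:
Q = 16 (Q = 8 + 8 = 16)
W = 21147 (W = -2 + 21149 = 21147)
R(X) = (16 + X)² (R(X) = (X + 16)² = (16 + X)²)
w = -114525894 (w = (-152 + 5734)*(24608 - 45125) = 5582*(-20517) = -114525894)
O = -38809/114525894 (O = (16 + 181)²/(-114525894) = 197²*(-1/114525894) = 38809*(-1/114525894) = -38809/114525894 ≈ -0.00033887)
W/O = 21147/(-38809/114525894) = 21147*(-114525894/38809) = -2421879080418/38809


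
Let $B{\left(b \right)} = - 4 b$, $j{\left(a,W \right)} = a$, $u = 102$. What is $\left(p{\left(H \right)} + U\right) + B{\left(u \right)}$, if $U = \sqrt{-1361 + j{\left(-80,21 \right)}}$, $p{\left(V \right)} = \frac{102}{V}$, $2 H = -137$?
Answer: $- \frac{56100}{137} + i \sqrt{1441} \approx -409.49 + 37.961 i$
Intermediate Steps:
$H = - \frac{137}{2}$ ($H = \frac{1}{2} \left(-137\right) = - \frac{137}{2} \approx -68.5$)
$U = i \sqrt{1441}$ ($U = \sqrt{-1361 - 80} = \sqrt{-1441} = i \sqrt{1441} \approx 37.961 i$)
$\left(p{\left(H \right)} + U\right) + B{\left(u \right)} = \left(\frac{102}{- \frac{137}{2}} + i \sqrt{1441}\right) - 408 = \left(102 \left(- \frac{2}{137}\right) + i \sqrt{1441}\right) - 408 = \left(- \frac{204}{137} + i \sqrt{1441}\right) - 408 = - \frac{56100}{137} + i \sqrt{1441}$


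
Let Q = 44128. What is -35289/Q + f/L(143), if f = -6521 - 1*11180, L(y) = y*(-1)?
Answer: 776063401/6310304 ≈ 122.98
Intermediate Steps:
L(y) = -y
f = -17701 (f = -6521 - 11180 = -17701)
-35289/Q + f/L(143) = -35289/44128 - 17701/((-1*143)) = -35289*1/44128 - 17701/(-143) = -35289/44128 - 17701*(-1/143) = -35289/44128 + 17701/143 = 776063401/6310304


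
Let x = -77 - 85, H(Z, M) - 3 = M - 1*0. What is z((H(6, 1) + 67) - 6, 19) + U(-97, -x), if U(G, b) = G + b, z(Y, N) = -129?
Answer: -64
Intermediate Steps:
H(Z, M) = 3 + M (H(Z, M) = 3 + (M - 1*0) = 3 + (M + 0) = 3 + M)
x = -162
z((H(6, 1) + 67) - 6, 19) + U(-97, -x) = -129 + (-97 - 1*(-162)) = -129 + (-97 + 162) = -129 + 65 = -64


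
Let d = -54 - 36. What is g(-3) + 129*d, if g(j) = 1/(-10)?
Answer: -116101/10 ≈ -11610.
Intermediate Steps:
g(j) = -⅒
d = -90
g(-3) + 129*d = -⅒ + 129*(-90) = -⅒ - 11610 = -116101/10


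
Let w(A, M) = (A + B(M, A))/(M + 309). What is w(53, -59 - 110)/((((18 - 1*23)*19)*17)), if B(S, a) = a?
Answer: -53/113050 ≈ -0.00046882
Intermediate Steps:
w(A, M) = 2*A/(309 + M) (w(A, M) = (A + A)/(M + 309) = (2*A)/(309 + M) = 2*A/(309 + M))
w(53, -59 - 110)/((((18 - 1*23)*19)*17)) = (2*53/(309 + (-59 - 110)))/((((18 - 1*23)*19)*17)) = (2*53/(309 - 169))/((((18 - 23)*19)*17)) = (2*53/140)/((-5*19*17)) = (2*53*(1/140))/((-95*17)) = (53/70)/(-1615) = (53/70)*(-1/1615) = -53/113050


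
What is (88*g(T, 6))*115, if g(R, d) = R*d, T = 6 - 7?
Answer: -60720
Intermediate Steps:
T = -1
(88*g(T, 6))*115 = (88*(-1*6))*115 = (88*(-6))*115 = -528*115 = -60720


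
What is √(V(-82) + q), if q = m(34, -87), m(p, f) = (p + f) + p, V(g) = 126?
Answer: √107 ≈ 10.344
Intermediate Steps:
m(p, f) = f + 2*p (m(p, f) = (f + p) + p = f + 2*p)
q = -19 (q = -87 + 2*34 = -87 + 68 = -19)
√(V(-82) + q) = √(126 - 19) = √107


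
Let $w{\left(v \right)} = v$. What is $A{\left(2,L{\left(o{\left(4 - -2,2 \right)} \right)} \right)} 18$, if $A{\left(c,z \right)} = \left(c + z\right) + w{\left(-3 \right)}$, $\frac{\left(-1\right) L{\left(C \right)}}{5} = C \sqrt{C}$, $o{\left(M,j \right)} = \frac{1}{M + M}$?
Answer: $-18 - \frac{5 \sqrt{3}}{4} \approx -20.165$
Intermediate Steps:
$o{\left(M,j \right)} = \frac{1}{2 M}$
$L{\left(C \right)} = - 5 C^{\frac{3}{2}}$ ($L{\left(C \right)} = - 5 C \sqrt{C} = - 5 C^{\frac{3}{2}}$)
$A{\left(c,z \right)} = -3 + c + z$ ($A{\left(c,z \right)} = \left(c + z\right) - 3 = -3 + c + z$)
$A{\left(2,L{\left(o{\left(4 - -2,2 \right)} \right)} \right)} 18 = \left(-3 + 2 - 5 \left(\frac{1}{2 \left(4 - -2\right)}\right)^{\frac{3}{2}}\right) 18 = \left(-3 + 2 - 5 \left(\frac{1}{2 \left(4 + 2\right)}\right)^{\frac{3}{2}}\right) 18 = \left(-3 + 2 - 5 \left(\frac{1}{2 \cdot 6}\right)^{\frac{3}{2}}\right) 18 = \left(-3 + 2 - 5 \left(\frac{1}{2} \cdot \frac{1}{6}\right)^{\frac{3}{2}}\right) 18 = \left(-3 + 2 - \frac{5}{24 \sqrt{3}}\right) 18 = \left(-3 + 2 - 5 \frac{\sqrt{3}}{72}\right) 18 = \left(-3 + 2 - \frac{5 \sqrt{3}}{72}\right) 18 = \left(-1 - \frac{5 \sqrt{3}}{72}\right) 18 = -18 - \frac{5 \sqrt{3}}{4}$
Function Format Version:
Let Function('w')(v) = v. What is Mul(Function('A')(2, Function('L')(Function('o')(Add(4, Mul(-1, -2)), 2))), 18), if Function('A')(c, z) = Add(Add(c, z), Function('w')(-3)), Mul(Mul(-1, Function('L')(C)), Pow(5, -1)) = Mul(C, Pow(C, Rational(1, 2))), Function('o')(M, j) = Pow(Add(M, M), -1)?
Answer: Add(-18, Mul(Rational(-5, 4), Pow(3, Rational(1, 2)))) ≈ -20.165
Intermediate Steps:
Function('o')(M, j) = Mul(Rational(1, 2), Pow(M, -1)) (Function('o')(M, j) = Pow(Mul(2, M), -1) = Mul(Rational(1, 2), Pow(M, -1)))
Function('L')(C) = Mul(-5, Pow(C, Rational(3, 2))) (Function('L')(C) = Mul(-5, Mul(C, Pow(C, Rational(1, 2)))) = Mul(-5, Pow(C, Rational(3, 2))))
Function('A')(c, z) = Add(-3, c, z) (Function('A')(c, z) = Add(Add(c, z), -3) = Add(-3, c, z))
Mul(Function('A')(2, Function('L')(Function('o')(Add(4, Mul(-1, -2)), 2))), 18) = Mul(Add(-3, 2, Mul(-5, Pow(Mul(Rational(1, 2), Pow(Add(4, Mul(-1, -2)), -1)), Rational(3, 2)))), 18) = Mul(Add(-3, 2, Mul(-5, Pow(Mul(Rational(1, 2), Pow(Add(4, 2), -1)), Rational(3, 2)))), 18) = Mul(Add(-3, 2, Mul(-5, Pow(Mul(Rational(1, 2), Pow(6, -1)), Rational(3, 2)))), 18) = Mul(Add(-3, 2, Mul(-5, Pow(Mul(Rational(1, 2), Rational(1, 6)), Rational(3, 2)))), 18) = Mul(Add(-3, 2, Mul(-5, Pow(Rational(1, 12), Rational(3, 2)))), 18) = Mul(Add(-3, 2, Mul(-5, Mul(Rational(1, 72), Pow(3, Rational(1, 2))))), 18) = Mul(Add(-3, 2, Mul(Rational(-5, 72), Pow(3, Rational(1, 2)))), 18) = Mul(Add(-1, Mul(Rational(-5, 72), Pow(3, Rational(1, 2)))), 18) = Add(-18, Mul(Rational(-5, 4), Pow(3, Rational(1, 2))))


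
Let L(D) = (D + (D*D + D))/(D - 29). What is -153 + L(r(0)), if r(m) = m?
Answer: -153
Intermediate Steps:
L(D) = (D**2 + 2*D)/(-29 + D) (L(D) = (D + (D**2 + D))/(-29 + D) = (D + (D + D**2))/(-29 + D) = (D**2 + 2*D)/(-29 + D))
-153 + L(r(0)) = -153 + 0*(2 + 0)/(-29 + 0) = -153 + 0*2/(-29) = -153 + 0*(-1/29)*2 = -153 + 0 = -153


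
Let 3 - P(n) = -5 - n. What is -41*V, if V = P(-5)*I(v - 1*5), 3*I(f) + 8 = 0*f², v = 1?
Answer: 328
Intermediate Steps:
I(f) = -8/3 (I(f) = -8/3 + (0*f²)/3 = -8/3 + (⅓)*0 = -8/3 + 0 = -8/3)
P(n) = 8 + n (P(n) = 3 - (-5 - n) = 3 + (5 + n) = 8 + n)
V = -8 (V = (8 - 5)*(-8/3) = 3*(-8/3) = -8)
-41*V = -41*(-8) = 328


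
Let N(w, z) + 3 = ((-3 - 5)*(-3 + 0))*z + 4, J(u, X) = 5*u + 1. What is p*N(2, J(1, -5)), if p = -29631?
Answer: -4296495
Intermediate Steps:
J(u, X) = 1 + 5*u
N(w, z) = 1 + 24*z (N(w, z) = -3 + (((-3 - 5)*(-3 + 0))*z + 4) = -3 + ((-8*(-3))*z + 4) = -3 + (24*z + 4) = -3 + (4 + 24*z) = 1 + 24*z)
p*N(2, J(1, -5)) = -29631*(1 + 24*(1 + 5*1)) = -29631*(1 + 24*(1 + 5)) = -29631*(1 + 24*6) = -29631*(1 + 144) = -29631*145 = -4296495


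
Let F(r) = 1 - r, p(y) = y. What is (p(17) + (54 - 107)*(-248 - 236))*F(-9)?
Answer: 256690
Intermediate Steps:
(p(17) + (54 - 107)*(-248 - 236))*F(-9) = (17 + (54 - 107)*(-248 - 236))*(1 - 1*(-9)) = (17 - 53*(-484))*(1 + 9) = (17 + 25652)*10 = 25669*10 = 256690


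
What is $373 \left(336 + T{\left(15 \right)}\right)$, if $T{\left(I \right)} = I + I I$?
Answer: $214848$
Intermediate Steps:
$T{\left(I \right)} = I + I^{2}$
$373 \left(336 + T{\left(15 \right)}\right) = 373 \left(336 + 15 \left(1 + 15\right)\right) = 373 \left(336 + 15 \cdot 16\right) = 373 \left(336 + 240\right) = 373 \cdot 576 = 214848$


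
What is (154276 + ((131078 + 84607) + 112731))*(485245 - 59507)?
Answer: 205500326696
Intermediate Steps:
(154276 + ((131078 + 84607) + 112731))*(485245 - 59507) = (154276 + (215685 + 112731))*425738 = (154276 + 328416)*425738 = 482692*425738 = 205500326696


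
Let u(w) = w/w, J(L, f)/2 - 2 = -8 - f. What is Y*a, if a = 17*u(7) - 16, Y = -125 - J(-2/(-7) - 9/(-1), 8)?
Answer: -97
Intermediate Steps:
J(L, f) = -12 - 2*f (J(L, f) = 4 + 2*(-8 - f) = 4 + (-16 - 2*f) = -12 - 2*f)
u(w) = 1
Y = -97 (Y = -125 - (-12 - 2*8) = -125 - (-12 - 16) = -125 - 1*(-28) = -125 + 28 = -97)
a = 1 (a = 17*1 - 16 = 17 - 16 = 1)
Y*a = -97*1 = -97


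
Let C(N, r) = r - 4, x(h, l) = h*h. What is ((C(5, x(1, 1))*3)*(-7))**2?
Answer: 3969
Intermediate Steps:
x(h, l) = h**2
C(N, r) = -4 + r
((C(5, x(1, 1))*3)*(-7))**2 = (((-4 + 1**2)*3)*(-7))**2 = (((-4 + 1)*3)*(-7))**2 = (-3*3*(-7))**2 = (-9*(-7))**2 = 63**2 = 3969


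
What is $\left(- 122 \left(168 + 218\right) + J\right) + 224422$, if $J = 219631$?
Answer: $396961$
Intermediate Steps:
$\left(- 122 \left(168 + 218\right) + J\right) + 224422 = \left(- 122 \left(168 + 218\right) + 219631\right) + 224422 = \left(\left(-122\right) 386 + 219631\right) + 224422 = \left(-47092 + 219631\right) + 224422 = 172539 + 224422 = 396961$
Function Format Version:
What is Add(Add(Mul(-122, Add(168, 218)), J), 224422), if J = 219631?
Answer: 396961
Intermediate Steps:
Add(Add(Mul(-122, Add(168, 218)), J), 224422) = Add(Add(Mul(-122, Add(168, 218)), 219631), 224422) = Add(Add(Mul(-122, 386), 219631), 224422) = Add(Add(-47092, 219631), 224422) = Add(172539, 224422) = 396961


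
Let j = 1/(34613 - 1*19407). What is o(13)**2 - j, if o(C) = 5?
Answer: 380149/15206 ≈ 25.000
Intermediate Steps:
j = 1/15206 (j = 1/(34613 - 19407) = 1/15206 ≈ 6.5763e-5)
o(13)**2 - j = 5**2 - 1*1/15206 = 25 - 1/15206 = 380149/15206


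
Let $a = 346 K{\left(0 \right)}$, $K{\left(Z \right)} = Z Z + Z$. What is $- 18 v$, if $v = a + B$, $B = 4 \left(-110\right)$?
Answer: $7920$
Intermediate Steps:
$K{\left(Z \right)} = Z + Z^{2}$ ($K{\left(Z \right)} = Z^{2} + Z = Z + Z^{2}$)
$B = -440$
$a = 0$ ($a = 346 \cdot 0 \left(1 + 0\right) = 346 \cdot 0 \cdot 1 = 346 \cdot 0 = 0$)
$v = -440$ ($v = 0 - 440 = -440$)
$- 18 v = \left(-18\right) \left(-440\right) = 7920$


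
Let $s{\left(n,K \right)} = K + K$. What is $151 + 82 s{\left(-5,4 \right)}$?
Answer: $807$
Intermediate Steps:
$s{\left(n,K \right)} = 2 K$
$151 + 82 s{\left(-5,4 \right)} = 151 + 82 \cdot 2 \cdot 4 = 151 + 82 \cdot 8 = 151 + 656 = 807$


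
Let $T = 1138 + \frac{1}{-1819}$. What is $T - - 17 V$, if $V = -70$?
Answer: $- \frac{94589}{1819} \approx -52.001$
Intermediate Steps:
$T = \frac{2070021}{1819}$ ($T = 1138 - \frac{1}{1819} = \frac{2070021}{1819} \approx 1138.0$)
$T - - 17 V = \frac{2070021}{1819} - \left(-17\right) \left(-70\right) = \frac{2070021}{1819} - 1190 = - \frac{94589}{1819}$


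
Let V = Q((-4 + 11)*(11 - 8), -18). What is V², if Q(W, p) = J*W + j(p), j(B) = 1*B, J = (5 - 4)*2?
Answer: 576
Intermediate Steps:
J = 2 (J = 1*2 = 2)
j(B) = B
Q(W, p) = p + 2*W (Q(W, p) = 2*W + p = p + 2*W)
V = 24 (V = -18 + 2*((-4 + 11)*(11 - 8)) = -18 + 2*(7*3) = -18 + 2*21 = -18 + 42 = 24)
V² = 24² = 576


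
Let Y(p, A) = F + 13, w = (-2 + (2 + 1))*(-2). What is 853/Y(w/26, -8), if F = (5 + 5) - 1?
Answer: 853/22 ≈ 38.773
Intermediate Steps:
w = -2 (w = (-2 + 3)*(-2) = 1*(-2) = -2)
F = 9 (F = 10 - 1 = 9)
Y(p, A) = 22 (Y(p, A) = 9 + 13 = 22)
853/Y(w/26, -8) = 853/22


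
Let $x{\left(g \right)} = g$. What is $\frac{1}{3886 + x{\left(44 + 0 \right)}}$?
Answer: $\frac{1}{3930} \approx 0.00025445$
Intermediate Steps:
$\frac{1}{3886 + x{\left(44 + 0 \right)}} = \frac{1}{3886 + \left(44 + 0\right)} = \frac{1}{3886 + 44} = \frac{1}{3930}$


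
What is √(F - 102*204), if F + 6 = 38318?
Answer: 4*√1094 ≈ 132.30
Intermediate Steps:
F = 38312 (F = -6 + 38318 = 38312)
√(F - 102*204) = √(38312 - 102*204) = √(38312 - 20808) = √17504 = 4*√1094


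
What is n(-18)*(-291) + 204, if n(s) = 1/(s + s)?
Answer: 2545/12 ≈ 212.08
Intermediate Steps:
n(s) = 1/(2*s)
n(-18)*(-291) + 204 = ((½)/(-18))*(-291) + 204 = ((½)*(-1/18))*(-291) + 204 = -1/36*(-291) + 204 = 97/12 + 204 = 2545/12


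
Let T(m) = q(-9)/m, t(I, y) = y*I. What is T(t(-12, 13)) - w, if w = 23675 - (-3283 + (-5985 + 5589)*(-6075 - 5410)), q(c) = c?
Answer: 235097307/52 ≈ 4.5211e+6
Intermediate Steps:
t(I, y) = I*y
w = -4521102 (w = 23675 - (-3283 - 396*(-11485)) = 23675 - (-3283 + 4548060) = 23675 - 1*4544777 = 23675 - 4544777 = -4521102)
T(m) = -9/m
T(t(-12, 13)) - w = -9/((-12*13)) - 1*(-4521102) = -9/(-156) + 4521102 = -9*(-1/156) + 4521102 = 3/52 + 4521102 = 235097307/52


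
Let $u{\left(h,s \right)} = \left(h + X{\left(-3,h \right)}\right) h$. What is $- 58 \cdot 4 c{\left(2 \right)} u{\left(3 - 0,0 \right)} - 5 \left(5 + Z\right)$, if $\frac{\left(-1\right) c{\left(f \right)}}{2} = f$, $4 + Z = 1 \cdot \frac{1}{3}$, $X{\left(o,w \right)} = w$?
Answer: $\frac{50092}{3} \approx 16697.0$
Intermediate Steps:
$Z = - \frac{11}{3}$ ($Z = -4 + 1 \cdot \frac{1}{3} = -4 + \frac{1}{3} = - \frac{11}{3} \approx -3.6667$)
$c{\left(f \right)} = - 2 f$
$u{\left(h,s \right)} = 2 h^{2}$ ($u{\left(h,s \right)} = \left(h + h\right) h = 2 h h = 2 h^{2}$)
$- 58 \cdot 4 c{\left(2 \right)} u{\left(3 - 0,0 \right)} - 5 \left(5 + Z\right) = - 58 \cdot 4 \left(\left(-2\right) 2\right) 2 \left(3 - 0\right)^{2} - 5 \left(5 - \frac{11}{3}\right) = - 58 \cdot 4 \left(-4\right) 2 \left(3 + 0\right)^{2} - \frac{20}{3} = - 58 \left(- 16 \cdot 2 \cdot 3^{2}\right) - \frac{20}{3} = - 58 \left(- 16 \cdot 2 \cdot 9\right) - \frac{20}{3} = - 58 \left(\left(-16\right) 18\right) - \frac{20}{3} = \left(-58\right) \left(-288\right) - \frac{20}{3} = 16704 - \frac{20}{3} = \frac{50092}{3}$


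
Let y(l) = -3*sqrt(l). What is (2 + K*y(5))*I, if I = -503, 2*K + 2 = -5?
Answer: -1006 - 10563*sqrt(5)/2 ≈ -12816.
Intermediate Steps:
K = -7/2 (K = -1 + (1/2)*(-5) = -1 - 5/2 = -7/2 ≈ -3.5000)
(2 + K*y(5))*I = (2 - (-21)*sqrt(5)/2)*(-503) = (2 + 21*sqrt(5)/2)*(-503) = -1006 - 10563*sqrt(5)/2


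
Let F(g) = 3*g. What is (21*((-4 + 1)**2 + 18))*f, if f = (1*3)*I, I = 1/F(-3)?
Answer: -189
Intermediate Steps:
I = -1/9 (I = 1/(3*(-3)) = 1/(-9) = -1/9 ≈ -0.11111)
f = -1/3 (f = (1*3)*(-1/9) = 3*(-1/9) = -1/3 ≈ -0.33333)
(21*((-4 + 1)**2 + 18))*f = (21*((-4 + 1)**2 + 18))*(-1/3) = (21*((-3)**2 + 18))*(-1/3) = (21*(9 + 18))*(-1/3) = (21*27)*(-1/3) = 567*(-1/3) = -189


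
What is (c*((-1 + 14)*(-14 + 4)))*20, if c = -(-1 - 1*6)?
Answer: -18200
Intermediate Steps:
c = 7 (c = -(-1 - 6) = -1*(-7) = 7)
(c*((-1 + 14)*(-14 + 4)))*20 = (7*((-1 + 14)*(-14 + 4)))*20 = (7*(13*(-10)))*20 = (7*(-130))*20 = -910*20 = -18200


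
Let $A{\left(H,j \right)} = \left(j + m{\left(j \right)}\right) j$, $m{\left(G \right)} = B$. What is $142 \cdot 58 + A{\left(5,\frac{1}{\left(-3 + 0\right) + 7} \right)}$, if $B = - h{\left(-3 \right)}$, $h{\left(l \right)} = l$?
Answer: $\frac{131789}{16} \approx 8236.8$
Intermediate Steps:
$B = 3$ ($B = \left(-1\right) \left(-3\right) = 3$)
$m{\left(G \right)} = 3$
$A{\left(H,j \right)} = j \left(3 + j\right)$ ($A{\left(H,j \right)} = \left(j + 3\right) j = \left(3 + j\right) j = j \left(3 + j\right)$)
$142 \cdot 58 + A{\left(5,\frac{1}{\left(-3 + 0\right) + 7} \right)} = 142 \cdot 58 + \frac{3 + \frac{1}{\left(-3 + 0\right) + 7}}{\left(-3 + 0\right) + 7} = 8236 + \frac{3 + \frac{1}{-3 + 7}}{-3 + 7} = 8236 + \frac{3 + \frac{1}{4}}{4} = 8236 + \frac{1}{4} \cdot \frac{13}{4} = 8236 + \frac{13}{16} = \frac{131789}{16}$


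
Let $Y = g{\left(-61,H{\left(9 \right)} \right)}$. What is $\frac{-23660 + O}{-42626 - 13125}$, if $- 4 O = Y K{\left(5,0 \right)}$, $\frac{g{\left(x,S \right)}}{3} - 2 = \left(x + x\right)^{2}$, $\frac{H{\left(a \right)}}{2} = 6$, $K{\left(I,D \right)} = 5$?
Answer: $\frac{158965}{111502} \approx 1.4257$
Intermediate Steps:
$H{\left(a \right)} = 12$ ($H{\left(a \right)} = 2 \cdot 6 = 12$)
$g{\left(x,S \right)} = 6 + 12 x^{2}$ ($g{\left(x,S \right)} = 6 + 3 \left(x + x\right)^{2} = 6 + 3 \left(2 x\right)^{2} = 6 + 3 \cdot 4 x^{2} = 6 + 12 x^{2}$)
$Y = 44658$ ($Y = 6 + 12 \left(-61\right)^{2} = 6 + 12 \cdot 3721 = 6 + 44652 = 44658$)
$O = - \frac{111645}{2}$ ($O = - \frac{44658 \cdot 5}{4} = \left(- \frac{1}{4}\right) 223290 = - \frac{111645}{2} \approx -55823.0$)
$\frac{-23660 + O}{-42626 - 13125} = \frac{-23660 - \frac{111645}{2}}{-42626 - 13125} = - \frac{158965}{2 \left(-55751\right)} = \left(- \frac{158965}{2}\right) \left(- \frac{1}{55751}\right) = \frac{158965}{111502}$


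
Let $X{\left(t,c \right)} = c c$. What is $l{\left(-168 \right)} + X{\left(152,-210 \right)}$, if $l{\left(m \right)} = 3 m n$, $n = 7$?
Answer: $40572$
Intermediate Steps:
$X{\left(t,c \right)} = c^{2}$
$l{\left(m \right)} = 21 m$ ($l{\left(m \right)} = 3 m 7 = 21 m$)
$l{\left(-168 \right)} + X{\left(152,-210 \right)} = 21 \left(-168\right) + \left(-210\right)^{2} = -3528 + 44100 = 40572$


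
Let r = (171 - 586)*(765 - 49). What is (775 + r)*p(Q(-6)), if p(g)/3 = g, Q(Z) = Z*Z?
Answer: -32007420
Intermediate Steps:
Q(Z) = Z²
p(g) = 3*g
r = -297140 (r = -415*716 = -297140)
(775 + r)*p(Q(-6)) = (775 - 297140)*(3*(-6)²) = -889095*36 = -296365*108 = -32007420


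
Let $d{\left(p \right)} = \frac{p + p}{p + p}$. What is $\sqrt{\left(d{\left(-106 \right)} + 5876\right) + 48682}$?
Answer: $\sqrt{54559} \approx 233.58$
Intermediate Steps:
$d{\left(p \right)} = 1$ ($d{\left(p \right)} = \frac{2 p}{2 p} = 2 p \frac{1}{2 p} = 1$)
$\sqrt{\left(d{\left(-106 \right)} + 5876\right) + 48682} = \sqrt{\left(1 + 5876\right) + 48682} = \sqrt{5877 + 48682} = \sqrt{54559}$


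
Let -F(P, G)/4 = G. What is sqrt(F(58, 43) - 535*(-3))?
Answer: sqrt(1433) ≈ 37.855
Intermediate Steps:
F(P, G) = -4*G
sqrt(F(58, 43) - 535*(-3)) = sqrt(-4*43 - 535*(-3)) = sqrt(-172 + 1605) = sqrt(1433)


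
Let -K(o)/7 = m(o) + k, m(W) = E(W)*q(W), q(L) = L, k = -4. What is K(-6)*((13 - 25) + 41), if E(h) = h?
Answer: -6496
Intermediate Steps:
m(W) = W**2 (m(W) = W*W = W**2)
K(o) = 28 - 7*o**2 (K(o) = -7*(o**2 - 4) = -7*(-4 + o**2) = 28 - 7*o**2)
K(-6)*((13 - 25) + 41) = (28 - 7*(-6)**2)*((13 - 25) + 41) = (28 - 7*36)*(-12 + 41) = (28 - 252)*29 = -224*29 = -6496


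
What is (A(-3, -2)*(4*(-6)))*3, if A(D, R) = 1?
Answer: -72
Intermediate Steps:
(A(-3, -2)*(4*(-6)))*3 = (1*(4*(-6)))*3 = (1*(-24))*3 = -24*3 = -72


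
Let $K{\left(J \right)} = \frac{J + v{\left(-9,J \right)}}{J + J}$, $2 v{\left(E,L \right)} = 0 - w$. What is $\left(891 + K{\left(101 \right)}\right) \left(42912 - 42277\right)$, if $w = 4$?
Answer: $\frac{114351435}{202} \approx 5.661 \cdot 10^{5}$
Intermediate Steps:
$v{\left(E,L \right)} = -2$ ($v{\left(E,L \right)} = \frac{0 - 4}{2} = \frac{1}{2} \left(-4\right) = -2$)
$K{\left(J \right)} = \frac{-2 + J}{2 J}$ ($K{\left(J \right)} = \frac{J - 2}{J + J} = \frac{-2 + J}{2 J}$)
$\left(891 + K{\left(101 \right)}\right) \left(42912 - 42277\right) = \left(891 + \frac{-2 + 101}{2 \cdot 101}\right) \left(42912 - 42277\right) = \left(891 + \frac{1}{2} \cdot \frac{1}{101} \cdot 99\right) 635 = \left(891 + \frac{99}{202}\right) 635 = \frac{180081}{202} \cdot 635 = \frac{114351435}{202}$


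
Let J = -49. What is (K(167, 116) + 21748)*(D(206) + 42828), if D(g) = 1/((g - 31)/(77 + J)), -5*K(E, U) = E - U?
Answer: 116373747056/125 ≈ 9.3099e+8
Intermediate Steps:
K(E, U) = -E/5 + U/5 (K(E, U) = -(E - U)/5 = -E/5 + U/5)
D(g) = 1/(-31/28 + g/28) (D(g) = 1/((g - 31)/(77 - 49)) = 1/((-31 + g)/28) = 1/((-31 + g)*(1/28)) = 1/(-31/28 + g/28))
(K(167, 116) + 21748)*(D(206) + 42828) = ((-⅕*167 + (⅕)*116) + 21748)*(28/(-31 + 206) + 42828) = ((-167/5 + 116/5) + 21748)*(28/175 + 42828) = (-51/5 + 21748)*(28*(1/175) + 42828) = 108689*(4/25 + 42828)/5 = (108689/5)*(1070704/25) = 116373747056/125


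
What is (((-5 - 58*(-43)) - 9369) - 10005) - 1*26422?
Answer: -43307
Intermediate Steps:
(((-5 - 58*(-43)) - 9369) - 10005) - 1*26422 = (((-5 + 2494) - 9369) - 10005) - 26422 = ((2489 - 9369) - 10005) - 26422 = (-6880 - 10005) - 26422 = -16885 - 26422 = -43307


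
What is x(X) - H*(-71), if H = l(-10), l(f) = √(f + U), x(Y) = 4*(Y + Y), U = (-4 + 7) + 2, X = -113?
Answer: -904 + 71*I*√5 ≈ -904.0 + 158.76*I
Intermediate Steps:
U = 5 (U = 3 + 2 = 5)
x(Y) = 8*Y (x(Y) = 4*(2*Y) = 8*Y)
l(f) = √(5 + f) (l(f) = √(f + 5) = √(5 + f))
H = I*√5 (H = √(5 - 10) = √(-5) = I*√5 ≈ 2.2361*I)
x(X) - H*(-71) = 8*(-113) - I*√5*(-71) = -904 - (-71)*I*√5 = -904 + 71*I*√5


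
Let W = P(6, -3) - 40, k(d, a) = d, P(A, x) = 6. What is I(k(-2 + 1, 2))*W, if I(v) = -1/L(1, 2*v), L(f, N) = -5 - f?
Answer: -17/3 ≈ -5.6667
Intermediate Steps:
I(v) = 1/6 (I(v) = -1/(-5 - 1*1) = -1/(-5 - 1) = -1/(-6) = -1*(-1/6) = 1/6)
W = -34 (W = 6 - 40 = -34)
I(k(-2 + 1, 2))*W = (1/6)*(-34) = -17/3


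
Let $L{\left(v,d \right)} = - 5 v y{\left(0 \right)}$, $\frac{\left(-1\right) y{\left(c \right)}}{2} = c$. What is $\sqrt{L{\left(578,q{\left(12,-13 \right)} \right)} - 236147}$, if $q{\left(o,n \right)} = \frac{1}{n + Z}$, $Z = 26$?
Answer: $i \sqrt{236147} \approx 485.95 i$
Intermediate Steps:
$y{\left(c \right)} = - 2 c$
$q{\left(o,n \right)} = \frac{1}{26 + n}$ ($q{\left(o,n \right)} = \frac{1}{n + 26} = \frac{1}{26 + n}$)
$L{\left(v,d \right)} = 0$ ($L{\left(v,d \right)} = - 5 v \left(\left(-2\right) 0\right) = - 5 v 0 = 0$)
$\sqrt{L{\left(578,q{\left(12,-13 \right)} \right)} - 236147} = \sqrt{0 - 236147} = \sqrt{-236147} = i \sqrt{236147}$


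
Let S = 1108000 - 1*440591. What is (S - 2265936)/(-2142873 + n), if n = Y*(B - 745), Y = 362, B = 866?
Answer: 1598527/2099071 ≈ 0.76154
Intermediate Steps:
S = 667409 (S = 1108000 - 440591 = 667409)
n = 43802 (n = 362*(866 - 745) = 362*121 = 43802)
(S - 2265936)/(-2142873 + n) = (667409 - 2265936)/(-2142873 + 43802) = -1598527/(-2099071) = -1598527*(-1/2099071) = 1598527/2099071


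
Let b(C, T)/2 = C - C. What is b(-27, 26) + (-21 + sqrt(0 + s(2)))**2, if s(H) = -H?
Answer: (21 - I*sqrt(2))**2 ≈ 439.0 - 59.397*I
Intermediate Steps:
b(C, T) = 0 (b(C, T) = 2*(C - C) = 2*0 = 0)
b(-27, 26) + (-21 + sqrt(0 + s(2)))**2 = 0 + (-21 + sqrt(0 - 1*2))**2 = 0 + (-21 + sqrt(0 - 2))**2 = 0 + (-21 + sqrt(-2))**2 = 0 + (-21 + I*sqrt(2))**2 = (-21 + I*sqrt(2))**2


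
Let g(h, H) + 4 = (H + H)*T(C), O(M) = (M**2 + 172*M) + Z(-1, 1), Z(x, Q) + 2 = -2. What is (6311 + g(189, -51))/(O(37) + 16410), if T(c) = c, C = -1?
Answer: 6409/24139 ≈ 0.26550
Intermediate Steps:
Z(x, Q) = -4 (Z(x, Q) = -2 - 2 = -4)
O(M) = -4 + M**2 + 172*M (O(M) = (M**2 + 172*M) - 4 = -4 + M**2 + 172*M)
g(h, H) = -4 - 2*H (g(h, H) = -4 + (H + H)*(-1) = -4 + (2*H)*(-1) = -4 - 2*H)
(6311 + g(189, -51))/(O(37) + 16410) = (6311 + (-4 - 2*(-51)))/((-4 + 37**2 + 172*37) + 16410) = (6311 + (-4 + 102))/((-4 + 1369 + 6364) + 16410) = (6311 + 98)/(7729 + 16410) = 6409/24139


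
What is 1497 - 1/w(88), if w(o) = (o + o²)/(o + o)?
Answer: 133231/89 ≈ 1497.0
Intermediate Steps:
w(o) = (o + o²)/(2*o) (w(o) = (o + o²)/((2*o)) = (o + o²)*(1/(2*o)) = (o + o²)/(2*o))
1497 - 1/w(88) = 1497 - 1/(½ + (½)*88) = 1497 - 1/(½ + 44) = 1497 - 1/89/2 = 1497 - 1*2/89 = 1497 - 2/89 = 133231/89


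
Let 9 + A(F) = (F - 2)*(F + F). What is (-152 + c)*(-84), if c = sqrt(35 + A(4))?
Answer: 12768 - 84*sqrt(42) ≈ 12224.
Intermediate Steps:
A(F) = -9 + 2*F*(-2 + F) (A(F) = -9 + (F - 2)*(F + F) = -9 + (-2 + F)*(2*F) = -9 + 2*F*(-2 + F))
c = sqrt(42) (c = sqrt(35 + (-9 - 4*4 + 2*4**2)) = sqrt(35 + (-9 - 16 + 2*16)) = sqrt(35 + (-9 - 16 + 32)) = sqrt(35 + 7) = sqrt(42) ≈ 6.4807)
(-152 + c)*(-84) = (-152 + sqrt(42))*(-84) = 12768 - 84*sqrt(42)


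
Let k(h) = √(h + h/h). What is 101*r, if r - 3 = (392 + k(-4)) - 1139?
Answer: -75144 + 101*I*√3 ≈ -75144.0 + 174.94*I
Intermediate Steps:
k(h) = √(1 + h) (k(h) = √(h + 1) = √(1 + h))
r = -744 + I*√3 (r = 3 + ((392 + √(1 - 4)) - 1139) = 3 + ((392 + √(-3)) - 1139) = 3 + ((392 + I*√3) - 1139) = 3 + (-747 + I*√3) = -744 + I*√3 ≈ -744.0 + 1.732*I)
101*r = 101*(-744 + I*√3) = -75144 + 101*I*√3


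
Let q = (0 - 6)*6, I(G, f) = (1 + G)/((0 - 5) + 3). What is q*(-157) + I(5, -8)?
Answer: 5649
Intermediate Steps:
I(G, f) = -½ - G/2 (I(G, f) = (1 + G)/(-5 + 3) = (1 + G)/(-2) = (1 + G)*(-½) = -½ - G/2)
q = -36 (q = -6*6 = -36)
q*(-157) + I(5, -8) = -36*(-157) + (-½ - ½*5) = 5652 + (-½ - 5/2) = 5652 - 3 = 5649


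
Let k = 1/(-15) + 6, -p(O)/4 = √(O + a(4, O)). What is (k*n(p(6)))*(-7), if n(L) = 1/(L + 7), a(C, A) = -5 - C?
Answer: -4361/1455 - 2492*I*√3/1455 ≈ -2.9972 - 2.9665*I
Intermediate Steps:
p(O) = -4*√(-9 + O) (p(O) = -4*√(O + (-5 - 1*4)) = -4*√(O + (-5 - 4)) = -4*√(O - 9) = -4*√(-9 + O))
n(L) = 1/(7 + L)
k = 89/15 (k = 1*(-1/15) + 6 = -1/15 + 6 = 89/15 ≈ 5.9333)
(k*n(p(6)))*(-7) = (89/(15*(7 - 4*√(-9 + 6))))*(-7) = (89/(15*(7 - 4*I*√3)))*(-7) = -623/(15*(7 - 4*I*√3))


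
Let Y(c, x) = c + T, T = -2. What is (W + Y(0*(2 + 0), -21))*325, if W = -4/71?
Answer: -47450/71 ≈ -668.31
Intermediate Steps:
W = -4/71 (W = -4*1/71 = -4/71 ≈ -0.056338)
Y(c, x) = -2 + c (Y(c, x) = c - 2 = -2 + c)
(W + Y(0*(2 + 0), -21))*325 = (-4/71 + (-2 + 0*(2 + 0)))*325 = (-4/71 + (-2 + 0*2))*325 = (-4/71 + (-2 + 0))*325 = (-4/71 - 2)*325 = -146/71*325 = -47450/71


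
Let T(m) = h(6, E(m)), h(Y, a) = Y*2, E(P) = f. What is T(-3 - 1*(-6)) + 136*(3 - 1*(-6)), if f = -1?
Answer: 1236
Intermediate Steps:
E(P) = -1
h(Y, a) = 2*Y
T(m) = 12 (T(m) = 2*6 = 12)
T(-3 - 1*(-6)) + 136*(3 - 1*(-6)) = 12 + 136*(3 - 1*(-6)) = 12 + 136*(3 + 6) = 12 + 136*9 = 12 + 1224 = 1236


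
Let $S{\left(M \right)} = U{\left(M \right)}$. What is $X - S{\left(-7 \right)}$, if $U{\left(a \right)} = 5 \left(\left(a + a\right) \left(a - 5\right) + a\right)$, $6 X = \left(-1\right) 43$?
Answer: $- \frac{4873}{6} \approx -812.17$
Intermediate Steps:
$X = - \frac{43}{6}$ ($X = \frac{\left(-1\right) 43}{6} = \frac{1}{6} \left(-43\right) = - \frac{43}{6} \approx -7.1667$)
$U{\left(a \right)} = 5 a + 10 a \left(-5 + a\right)$ ($U{\left(a \right)} = 5 \left(2 a \left(-5 + a\right) + a\right) = 5 \left(a + 2 a \left(-5 + a\right)\right) = 5 a + 10 a \left(-5 + a\right)$)
$S{\left(M \right)} = 5 M \left(-9 + 2 M\right)$
$X - S{\left(-7 \right)} = - \frac{43}{6} - 5 \left(-7\right) \left(-9 + 2 \left(-7\right)\right) = - \frac{43}{6} - 5 \left(-7\right) \left(-9 - 14\right) = - \frac{43}{6} - 5 \left(-7\right) \left(-23\right) = - \frac{43}{6} - 805 = - \frac{4873}{6}$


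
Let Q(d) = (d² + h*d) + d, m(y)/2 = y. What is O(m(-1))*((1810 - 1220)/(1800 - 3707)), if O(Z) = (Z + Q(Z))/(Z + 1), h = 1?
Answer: -1180/1907 ≈ -0.61877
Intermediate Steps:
m(y) = 2*y
Q(d) = d² + 2*d (Q(d) = (d² + 1*d) + d = (d² + d) + d = (d + d²) + d = d² + 2*d)
O(Z) = (Z + Z*(2 + Z))/(1 + Z) (O(Z) = (Z + Z*(2 + Z))/(Z + 1) = (Z + Z*(2 + Z))/(1 + Z))
O(m(-1))*((1810 - 1220)/(1800 - 3707)) = ((2*(-1))*(3 + 2*(-1))/(1 + 2*(-1)))*((1810 - 1220)/(1800 - 3707)) = (-2*(3 - 2)/(1 - 2))*(590/(-1907)) = (-2*1/(-1))*(590*(-1/1907)) = -2*(-1)*1*(-590/1907) = 2*(-590/1907) = -1180/1907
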